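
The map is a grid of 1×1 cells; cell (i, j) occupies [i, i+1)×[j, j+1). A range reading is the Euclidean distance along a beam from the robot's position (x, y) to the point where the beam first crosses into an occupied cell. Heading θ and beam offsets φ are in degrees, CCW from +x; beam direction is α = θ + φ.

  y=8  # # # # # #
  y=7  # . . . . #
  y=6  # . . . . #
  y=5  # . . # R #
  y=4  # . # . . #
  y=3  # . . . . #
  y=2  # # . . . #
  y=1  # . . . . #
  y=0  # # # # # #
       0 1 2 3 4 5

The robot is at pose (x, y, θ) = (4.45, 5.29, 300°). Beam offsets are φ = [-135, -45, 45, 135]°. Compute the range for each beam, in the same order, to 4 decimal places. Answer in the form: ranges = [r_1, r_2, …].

ranges = [0.4659, 4.4413, 0.5694, 2.1250]

beam 1: φ=-135°, α=165°
  d=(-0.9659,0.2588)  start (4,5)  tX=0.4659 tY=2.7432  stride 1/|dx|=1.0353 1/|dy|=3.8637
    cross x-line → (3,5), t=0.4659 (wall)
  → r_1 = 0.4659
beam 2: φ=-45°, α=255°
  d=(-0.2588,-0.9659)  start (4,5)  tX=1.7387 tY=0.3002  stride 1/|dx|=3.8637 1/|dy|=1.0353
    cross y-line → (4,4), t=0.3002
    cross y-line → (4,3), t=1.3355
    cross x-line → (3,3), t=1.7387
    cross y-line → (3,2), t=2.3708
    cross y-line → (3,1), t=3.4061
    cross y-line → (3,0), t=4.4413 (wall)
  → r_2 = 4.4413
beam 3: φ=45°, α=345°
  d=(0.9659,-0.2588)  start (4,5)  tX=0.5694 tY=1.1205  stride 1/|dx|=1.0353 1/|dy|=3.8637
    cross x-line → (5,5), t=0.5694 (wall)
  → r_3 = 0.5694
beam 4: φ=135°, α=75°
  d=(0.2588,0.9659)  start (4,5)  tX=2.1250 tY=0.7350  stride 1/|dx|=3.8637 1/|dy|=1.0353
    cross y-line → (4,6), t=0.7350
    cross y-line → (4,7), t=1.7703
    cross x-line → (5,7), t=2.1250 (wall)
  → r_4 = 2.1250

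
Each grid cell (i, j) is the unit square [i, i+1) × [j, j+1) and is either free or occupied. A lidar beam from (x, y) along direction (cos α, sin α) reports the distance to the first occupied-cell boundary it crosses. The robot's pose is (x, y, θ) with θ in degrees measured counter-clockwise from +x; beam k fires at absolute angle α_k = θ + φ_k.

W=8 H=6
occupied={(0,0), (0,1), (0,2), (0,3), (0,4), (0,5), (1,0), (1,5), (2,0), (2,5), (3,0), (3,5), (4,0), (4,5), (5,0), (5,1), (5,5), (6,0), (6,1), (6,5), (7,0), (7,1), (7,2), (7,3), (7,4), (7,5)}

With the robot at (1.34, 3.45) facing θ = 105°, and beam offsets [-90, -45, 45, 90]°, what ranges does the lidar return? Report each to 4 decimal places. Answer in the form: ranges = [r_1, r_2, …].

ranges = [5.8597, 1.7898, 0.3926, 0.3520]

beam 1: φ=-90°, α=15°
  d=(0.9659,0.2588)  start (1,3)  tX=0.6833 tY=2.1250  stride 1/|dx|=1.0353 1/|dy|=3.8637
    cross x-line → (2,3), t=0.6833
    cross x-line → (3,3), t=1.7186
    cross y-line → (3,4), t=2.1250
    cross x-line → (4,4), t=2.7538
    cross x-line → (5,4), t=3.7891
    cross x-line → (6,4), t=4.8244
    cross x-line → (7,4), t=5.8597 (wall)
  → r_1 = 5.8597
beam 2: φ=-45°, α=60°
  d=(0.5000,0.8660)  start (1,3)  tX=1.3200 tY=0.6351  stride 1/|dx|=2.0000 1/|dy|=1.1547
    cross y-line → (1,4), t=0.6351
    cross x-line → (2,4), t=1.3200
    cross y-line → (2,5), t=1.7898 (wall)
  → r_2 = 1.7898
beam 3: φ=45°, α=150°
  d=(-0.8660,0.5000)  start (1,3)  tX=0.3926 tY=1.1000  stride 1/|dx|=1.1547 1/|dy|=2.0000
    cross x-line → (0,3), t=0.3926 (wall)
  → r_3 = 0.3926
beam 4: φ=90°, α=195°
  d=(-0.9659,-0.2588)  start (1,3)  tX=0.3520 tY=1.7387  stride 1/|dx|=1.0353 1/|dy|=3.8637
    cross x-line → (0,3), t=0.3520 (wall)
  → r_4 = 0.3520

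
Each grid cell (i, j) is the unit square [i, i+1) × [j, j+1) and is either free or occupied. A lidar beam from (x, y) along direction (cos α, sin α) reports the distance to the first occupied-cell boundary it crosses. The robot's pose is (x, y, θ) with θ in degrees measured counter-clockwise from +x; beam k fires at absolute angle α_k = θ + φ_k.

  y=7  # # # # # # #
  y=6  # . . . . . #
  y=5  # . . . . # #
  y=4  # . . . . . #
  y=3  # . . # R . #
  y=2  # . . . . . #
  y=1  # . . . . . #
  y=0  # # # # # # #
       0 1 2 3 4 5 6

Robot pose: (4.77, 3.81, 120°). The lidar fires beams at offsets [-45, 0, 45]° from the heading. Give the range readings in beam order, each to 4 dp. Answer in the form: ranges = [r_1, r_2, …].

ranges = [1.2320, 3.6835, 3.9030]

beam 1: φ=-45°, α=75°
  cosα=0.2588 sinα=0.9659 | (4,3) | tMaxX 0.8887 tMaxY 0.1967 | tΔX 3.8637 tΔY 1.0353
    t=0.1967 [y] (4,4)
    t=0.8887 [x] (5,4)
    t=1.2320 [y] (5,5) — stop
  → r_1 = 1.2320
beam 2: φ=0°, α=120°
  cosα=-0.5000 sinα=0.8660 | (4,3) | tMaxX 1.5400 tMaxY 0.2194 | tΔX 2.0000 tΔY 1.1547
    t=0.2194 [y] (4,4)
    t=1.3741 [y] (4,5)
    t=1.5400 [x] (3,5)
    t=2.5288 [y] (3,6)
    t=3.5400 [x] (2,6)
    t=3.6835 [y] (2,7) — stop
  → r_2 = 3.6835
beam 3: φ=45°, α=165°
  cosα=-0.9659 sinα=0.2588 | (4,3) | tMaxX 0.7972 tMaxY 0.7341 | tΔX 1.0353 tΔY 3.8637
    t=0.7341 [y] (4,4)
    t=0.7972 [x] (3,4)
    t=1.8324 [x] (2,4)
    t=2.8677 [x] (1,4)
    t=3.9030 [x] (0,4) — stop
  → r_3 = 3.9030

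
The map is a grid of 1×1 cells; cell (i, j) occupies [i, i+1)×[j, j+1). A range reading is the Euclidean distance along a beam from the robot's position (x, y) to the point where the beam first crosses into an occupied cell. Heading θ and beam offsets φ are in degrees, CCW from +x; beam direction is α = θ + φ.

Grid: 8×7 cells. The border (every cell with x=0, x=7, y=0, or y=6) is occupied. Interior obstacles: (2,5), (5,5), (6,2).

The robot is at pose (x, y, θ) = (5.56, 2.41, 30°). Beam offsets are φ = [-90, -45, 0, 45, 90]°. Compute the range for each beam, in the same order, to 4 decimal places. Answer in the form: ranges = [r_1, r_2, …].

beam 1: φ=-90°, α=300°
  cosα=0.5000 sinα=-0.8660 | (5,2) | tMaxX 0.8800 tMaxY 0.4734 | tΔX 2.0000 tΔY 1.1547
    t=0.4734 [y] (5,1)
    t=0.8800 [x] (6,1)
    t=1.6281 [y] (6,0) — stop
  → r_1 = 1.6281
beam 2: φ=-45°, α=345°
  cosα=0.9659 sinα=-0.2588 | (5,2) | tMaxX 0.4555 tMaxY 1.5841 | tΔX 1.0353 tΔY 3.8637
    t=0.4555 [x] (6,2) — stop
  → r_2 = 0.4555
beam 3: φ=0°, α=30°
  cosα=0.8660 sinα=0.5000 | (5,2) | tMaxX 0.5081 tMaxY 1.1800 | tΔX 1.1547 tΔY 2.0000
    t=0.5081 [x] (6,2) — stop
  → r_3 = 0.5081
beam 4: φ=45°, α=75°
  cosα=0.2588 sinα=0.9659 | (5,2) | tMaxX 1.7000 tMaxY 0.6108 | tΔX 3.8637 tΔY 1.0353
    t=0.6108 [y] (5,3)
    t=1.6461 [y] (5,4)
    t=1.7000 [x] (6,4)
    t=2.6814 [y] (6,5)
    t=3.7166 [y] (6,6) — stop
  → r_4 = 3.7166
beam 5: φ=90°, α=120°
  cosα=-0.5000 sinα=0.8660 | (5,2) | tMaxX 1.1200 tMaxY 0.6813 | tΔX 2.0000 tΔY 1.1547
    t=0.6813 [y] (5,3)
    t=1.1200 [x] (4,3)
    t=1.8360 [y] (4,4)
    t=2.9907 [y] (4,5)
    t=3.1200 [x] (3,5)
    t=4.1454 [y] (3,6) — stop
  → r_5 = 4.1454

ranges = [1.6281, 0.4555, 0.5081, 3.7166, 4.1454]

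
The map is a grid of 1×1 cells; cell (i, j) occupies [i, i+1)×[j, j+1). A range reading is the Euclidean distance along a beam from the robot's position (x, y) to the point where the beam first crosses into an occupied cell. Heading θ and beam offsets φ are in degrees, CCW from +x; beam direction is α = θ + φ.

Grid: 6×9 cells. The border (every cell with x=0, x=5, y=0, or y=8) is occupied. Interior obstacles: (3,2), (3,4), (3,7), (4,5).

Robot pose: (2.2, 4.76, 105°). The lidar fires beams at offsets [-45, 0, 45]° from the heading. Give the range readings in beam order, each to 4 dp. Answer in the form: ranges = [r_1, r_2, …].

ranges = [2.5865, 3.3543, 1.3856]

beam 1: φ=-45°, α=60°
  d=(0.5000,0.8660)  start (2,4)  tX=1.6000 tY=0.2771  stride 1/|dx|=2.0000 1/|dy|=1.1547
    cross y-line → (2,5), t=0.2771
    cross y-line → (2,6), t=1.4318
    cross x-line → (3,6), t=1.6000
    cross y-line → (3,7), t=2.5865 (wall)
  → r_1 = 2.5865
beam 2: φ=0°, α=105°
  d=(-0.2588,0.9659)  start (2,4)  tX=0.7727 tY=0.2485  stride 1/|dx|=3.8637 1/|dy|=1.0353
    cross y-line → (2,5), t=0.2485
    cross x-line → (1,5), t=0.7727
    cross y-line → (1,6), t=1.2837
    cross y-line → (1,7), t=2.3190
    cross y-line → (1,8), t=3.3543 (wall)
  → r_2 = 3.3543
beam 3: φ=45°, α=150°
  d=(-0.8660,0.5000)  start (2,4)  tX=0.2309 tY=0.4800  stride 1/|dx|=1.1547 1/|dy|=2.0000
    cross x-line → (1,4), t=0.2309
    cross y-line → (1,5), t=0.4800
    cross x-line → (0,5), t=1.3856 (wall)
  → r_3 = 1.3856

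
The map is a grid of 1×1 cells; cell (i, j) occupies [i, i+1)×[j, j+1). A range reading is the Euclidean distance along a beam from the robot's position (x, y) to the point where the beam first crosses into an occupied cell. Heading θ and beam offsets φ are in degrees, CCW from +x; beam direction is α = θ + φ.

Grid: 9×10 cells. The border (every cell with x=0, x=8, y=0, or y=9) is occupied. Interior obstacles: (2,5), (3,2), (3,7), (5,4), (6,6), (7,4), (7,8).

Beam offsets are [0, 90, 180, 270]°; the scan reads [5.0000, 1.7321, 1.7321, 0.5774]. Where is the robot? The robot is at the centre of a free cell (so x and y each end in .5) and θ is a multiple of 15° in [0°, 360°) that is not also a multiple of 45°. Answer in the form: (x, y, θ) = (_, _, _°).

Candidates: 49 free-cell centres × 16 headings = 784 poses. Raycast each; keep the one whose scan matches to 4 dp.
  (4.5, 1.5, 195°): beam 1 = 1.9319 ≠ 5.0000 ✗
  (5.5, 1.5, 150°): beam 1 = 1.7321 ≠ 5.0000 ✗
  (1.5, 8.5, 285°): beam 1 = 2.5882 ≠ 5.0000 ✗
  …
  (4.5, 4.5, 60°): r_1=5.0000, r_2=1.7321, r_3=1.7321, r_4=0.5774 — all match ✓
Only this pose fits every beam.

(x, y, θ) = (4.5, 4.5, 60°)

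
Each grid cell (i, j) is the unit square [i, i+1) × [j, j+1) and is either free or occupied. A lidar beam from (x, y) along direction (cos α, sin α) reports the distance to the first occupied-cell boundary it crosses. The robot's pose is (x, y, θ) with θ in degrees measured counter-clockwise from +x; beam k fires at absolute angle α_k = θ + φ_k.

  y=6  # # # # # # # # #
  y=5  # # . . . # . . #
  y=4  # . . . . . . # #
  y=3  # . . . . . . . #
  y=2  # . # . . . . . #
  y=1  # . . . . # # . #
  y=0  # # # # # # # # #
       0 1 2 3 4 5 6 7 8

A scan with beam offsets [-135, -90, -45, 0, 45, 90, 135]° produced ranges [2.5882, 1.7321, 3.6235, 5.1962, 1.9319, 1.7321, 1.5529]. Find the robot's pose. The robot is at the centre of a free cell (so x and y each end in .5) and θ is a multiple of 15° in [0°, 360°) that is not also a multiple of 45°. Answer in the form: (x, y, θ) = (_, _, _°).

(x, y, θ) = (3.5, 4.5, 330°)

The pose lattice has 29·16 = 464 candidates. Test each by forward raycasting.
  (6.5, 3.5, 345°): beam 1 = 5.0000 ≠ 2.5882 ✗
  (2.5, 4.5, 15°): beam 1 = 3.0000 ≠ 2.5882 ✗
  (2.5, 1.5, 330°): beam 1 = 1.5529 ≠ 2.5882 ✗
  (1.5, 4.5, 255°): beam 1 = 0.5774 ≠ 2.5882 ✗
  …
  (3.5, 4.5, 330°): r_1=2.5882, r_2=1.7321, r_3=3.6235, r_4=5.1962, r_5=1.9319, r_6=1.7321, r_7=1.5529 — all match ✓
No second candidate reproduces the full scan.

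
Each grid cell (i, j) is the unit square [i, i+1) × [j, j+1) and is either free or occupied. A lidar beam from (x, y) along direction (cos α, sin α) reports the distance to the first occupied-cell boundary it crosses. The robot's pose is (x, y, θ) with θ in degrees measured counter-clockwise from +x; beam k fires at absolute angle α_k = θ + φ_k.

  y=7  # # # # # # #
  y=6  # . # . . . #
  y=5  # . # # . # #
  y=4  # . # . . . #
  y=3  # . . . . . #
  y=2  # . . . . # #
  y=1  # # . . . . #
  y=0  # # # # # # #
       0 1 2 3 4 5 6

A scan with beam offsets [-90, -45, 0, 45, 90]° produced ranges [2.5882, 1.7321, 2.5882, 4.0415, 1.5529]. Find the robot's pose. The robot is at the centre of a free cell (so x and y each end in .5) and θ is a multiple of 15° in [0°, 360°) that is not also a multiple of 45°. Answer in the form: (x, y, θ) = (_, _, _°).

Candidates: 23 free-cell centres × 16 headings = 368 poses. Raycast each; keep the one whose scan matches to 4 dp.
  (3.5, 1.5, 165°): beam 1 = 5.6940 ≠ 2.5882 ✗
  (4.5, 6.5, 255°): beam 1 = 1.5529 ≠ 2.5882 ✗
  (3.5, 3.5, 345°): beam 2 = 2.8868 ≠ 1.7321 ✗
  (3.5, 2.5, 165°): beam 1 = 4.6587 ≠ 2.5882 ✗
  …
  (3.5, 3.5, 15°): r_1=2.5882, r_2=1.7321, r_3=2.5882, r_4=4.0415, r_5=1.5529 — all match ✓
Only this pose fits every beam.

(x, y, θ) = (3.5, 3.5, 15°)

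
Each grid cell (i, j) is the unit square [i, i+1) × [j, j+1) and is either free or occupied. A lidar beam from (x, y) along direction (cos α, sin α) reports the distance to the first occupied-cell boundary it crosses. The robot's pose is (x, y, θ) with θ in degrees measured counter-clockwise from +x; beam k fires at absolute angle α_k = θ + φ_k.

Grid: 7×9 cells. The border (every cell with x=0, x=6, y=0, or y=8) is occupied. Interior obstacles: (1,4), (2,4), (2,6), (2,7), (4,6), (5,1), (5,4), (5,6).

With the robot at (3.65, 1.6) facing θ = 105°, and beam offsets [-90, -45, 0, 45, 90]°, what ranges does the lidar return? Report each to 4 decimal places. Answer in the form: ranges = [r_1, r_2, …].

ranges = [1.3976, 2.7713, 2.5114, 3.0600, 2.3182]

beam 1: φ=-90°, α=15°
  cosα=0.9659 sinα=0.2588 | (3,1) | tMaxX 0.3623 tMaxY 1.5455 | tΔX 1.0353 tΔY 3.8637
    t=0.3623 [x] (4,1)
    t=1.3976 [x] (5,1) — stop
  → r_1 = 1.3976
beam 2: φ=-45°, α=60°
  cosα=0.5000 sinα=0.8660 | (3,1) | tMaxX 0.7000 tMaxY 0.4619 | tΔX 2.0000 tΔY 1.1547
    t=0.4619 [y] (3,2)
    t=0.7000 [x] (4,2)
    t=1.6166 [y] (4,3)
    t=2.7000 [x] (5,3)
    t=2.7713 [y] (5,4) — stop
  → r_2 = 2.7713
beam 3: φ=0°, α=105°
  cosα=-0.2588 sinα=0.9659 | (3,1) | tMaxX 2.5114 tMaxY 0.4141 | tΔX 3.8637 tΔY 1.0353
    t=0.4141 [y] (3,2)
    t=1.4494 [y] (3,3)
    t=2.4847 [y] (3,4)
    t=2.5114 [x] (2,4) — stop
  → r_3 = 2.5114
beam 4: φ=45°, α=150°
  cosα=-0.8660 sinα=0.5000 | (3,1) | tMaxX 0.7506 tMaxY 0.8000 | tΔX 1.1547 tΔY 2.0000
    t=0.7506 [x] (2,1)
    t=0.8000 [y] (2,2)
    t=1.9053 [x] (1,2)
    t=2.8000 [y] (1,3)
    t=3.0600 [x] (0,3) — stop
  → r_4 = 3.0600
beam 5: φ=90°, α=195°
  cosα=-0.9659 sinα=-0.2588 | (3,1) | tMaxX 0.6729 tMaxY 2.3182 | tΔX 1.0353 tΔY 3.8637
    t=0.6729 [x] (2,1)
    t=1.7082 [x] (1,1)
    t=2.3182 [y] (1,0) — stop
  → r_5 = 2.3182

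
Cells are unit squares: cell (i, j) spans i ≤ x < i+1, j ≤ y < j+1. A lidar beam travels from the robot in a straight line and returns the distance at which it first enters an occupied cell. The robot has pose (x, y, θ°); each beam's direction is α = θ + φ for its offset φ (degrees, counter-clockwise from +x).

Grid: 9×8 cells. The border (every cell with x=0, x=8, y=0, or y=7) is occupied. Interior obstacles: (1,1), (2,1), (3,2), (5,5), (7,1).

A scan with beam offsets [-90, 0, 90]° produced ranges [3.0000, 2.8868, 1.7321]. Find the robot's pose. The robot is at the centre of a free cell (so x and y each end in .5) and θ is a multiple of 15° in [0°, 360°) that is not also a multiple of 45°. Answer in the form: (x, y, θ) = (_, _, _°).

(x, y, θ) = (6.5, 4.5, 300°)

Enumerate (i+0.5, j+0.5, θ) over the 37 free cells and 16 admissible headings. For each, cast all 3 beams and compare to the given ranges.
  (5.5, 3.5, 210°): beam 1 = 4.0415 ≠ 3.0000 ✗
  (6.5, 2.5, 195°): beam 1 = 2.5882 ≠ 3.0000 ✗
  (7.5, 3.5, 330°): beam 1 = 2.8868 ≠ 3.0000 ✗
  (6.5, 5.5, 285°): beam 1 = 0.5176 ≠ 3.0000 ✗
  …
  (6.5, 4.5, 300°): r_1=3.0000, r_2=2.8868, r_3=1.7321 — all match ✓
Only this pose fits every beam.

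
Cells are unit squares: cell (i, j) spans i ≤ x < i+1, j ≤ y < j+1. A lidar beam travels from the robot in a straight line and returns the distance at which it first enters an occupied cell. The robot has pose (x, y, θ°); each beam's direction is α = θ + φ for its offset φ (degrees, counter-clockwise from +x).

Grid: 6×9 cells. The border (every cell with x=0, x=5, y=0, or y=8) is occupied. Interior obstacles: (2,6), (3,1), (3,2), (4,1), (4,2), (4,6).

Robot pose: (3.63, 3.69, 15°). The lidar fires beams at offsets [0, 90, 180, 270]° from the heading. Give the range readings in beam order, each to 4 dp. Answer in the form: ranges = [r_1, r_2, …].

beam 1: φ=0°, α=15°
  cosα=0.9659 sinα=0.2588 | (3,3) | tMaxX 0.3831 tMaxY 1.1977 | tΔX 1.0353 tΔY 3.8637
    t=0.3831 [x] (4,3)
    t=1.1977 [y] (4,4)
    t=1.4183 [x] (5,4) — stop
  → r_1 = 1.4183
beam 2: φ=90°, α=105°
  cosα=-0.2588 sinα=0.9659 | (3,3) | tMaxX 2.4341 tMaxY 0.3209 | tΔX 3.8637 tΔY 1.0353
    t=0.3209 [y] (3,4)
    t=1.3562 [y] (3,5)
    t=2.3915 [y] (3,6)
    t=2.4341 [x] (2,6) — stop
  → r_2 = 2.4341
beam 3: φ=180°, α=195°
  cosα=-0.9659 sinα=-0.2588 | (3,3) | tMaxX 0.6522 tMaxY 2.6660 | tΔX 1.0353 tΔY 3.8637
    t=0.6522 [x] (2,3)
    t=1.6875 [x] (1,3)
    t=2.6660 [y] (1,2)
    t=2.7228 [x] (0,2) — stop
  → r_3 = 2.7228
beam 4: φ=270°, α=285°
  cosα=0.2588 sinα=-0.9659 | (3,3) | tMaxX 1.4296 tMaxY 0.7143 | tΔX 3.8637 tΔY 1.0353
    t=0.7143 [y] (3,2) — stop
  → r_4 = 0.7143

ranges = [1.4183, 2.4341, 2.7228, 0.7143]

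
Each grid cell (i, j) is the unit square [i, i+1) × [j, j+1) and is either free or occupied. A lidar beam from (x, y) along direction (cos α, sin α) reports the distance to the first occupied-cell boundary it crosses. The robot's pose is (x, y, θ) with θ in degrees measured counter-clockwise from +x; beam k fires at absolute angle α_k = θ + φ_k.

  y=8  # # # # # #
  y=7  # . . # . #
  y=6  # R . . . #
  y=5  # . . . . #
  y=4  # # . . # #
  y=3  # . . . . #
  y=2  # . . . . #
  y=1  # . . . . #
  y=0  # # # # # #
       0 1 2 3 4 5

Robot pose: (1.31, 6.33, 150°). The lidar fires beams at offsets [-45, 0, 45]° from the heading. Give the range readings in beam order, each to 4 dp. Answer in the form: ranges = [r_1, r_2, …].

beam 1: φ=-45°, α=105°
  direction (-0.2588, 0.9659); cell (1,6); t to first gridline: x 1.1977, y 0.6936 (then +3.8637 / +1.0353)
    (1,7) via y @ 0.6936
    (0,7) via x @ 1.1977  # hit
  → r_1 = 1.1977
beam 2: φ=0°, α=150°
  direction (-0.8660, 0.5000); cell (1,6); t to first gridline: x 0.3580, y 1.3400 (then +1.1547 / +2.0000)
    (0,6) via x @ 0.3580  # hit
  → r_2 = 0.3580
beam 3: φ=45°, α=195°
  direction (-0.9659, -0.2588); cell (1,6); t to first gridline: x 0.3209, y 1.2750 (then +1.0353 / +3.8637)
    (0,6) via x @ 0.3209  # hit
  → r_3 = 0.3209

ranges = [1.1977, 0.3580, 0.3209]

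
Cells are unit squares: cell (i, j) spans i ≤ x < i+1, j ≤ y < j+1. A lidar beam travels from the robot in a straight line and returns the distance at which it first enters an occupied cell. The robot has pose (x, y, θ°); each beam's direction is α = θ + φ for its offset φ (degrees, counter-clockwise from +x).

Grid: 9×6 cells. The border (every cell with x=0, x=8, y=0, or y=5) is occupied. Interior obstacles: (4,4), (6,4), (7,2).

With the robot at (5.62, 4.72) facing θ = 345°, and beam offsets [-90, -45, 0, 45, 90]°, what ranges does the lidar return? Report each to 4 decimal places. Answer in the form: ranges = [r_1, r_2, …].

beam 1: φ=-90°, α=255°
  direction (-0.2588, -0.9659); cell (5,4); t to first gridline: x 2.3955, y 0.7454 (then +3.8637 / +1.0353)
    (5,3) via y @ 0.7454
    (5,2) via y @ 1.7807
    (4,2) via x @ 2.3955
    (4,1) via y @ 2.8160
    (4,0) via y @ 3.8512  # hit
  → r_1 = 3.8512
beam 2: φ=-45°, α=300°
  direction (0.5000, -0.8660); cell (5,4); t to first gridline: x 0.7600, y 0.8314 (then +2.0000 / +1.1547)
    (6,4) via x @ 0.7600  # hit
  → r_2 = 0.7600
beam 3: φ=0°, α=345°
  direction (0.9659, -0.2588); cell (5,4); t to first gridline: x 0.3934, y 2.7819 (then +1.0353 / +3.8637)
    (6,4) via x @ 0.3934  # hit
  → r_3 = 0.3934
beam 4: φ=45°, α=30°
  direction (0.8660, 0.5000); cell (5,4); t to first gridline: x 0.4388, y 0.5600 (then +1.1547 / +2.0000)
    (6,4) via x @ 0.4388  # hit
  → r_4 = 0.4388
beam 5: φ=90°, α=75°
  direction (0.2588, 0.9659); cell (5,4); t to first gridline: x 1.4682, y 0.2899 (then +3.8637 / +1.0353)
    (5,5) via y @ 0.2899  # hit
  → r_5 = 0.2899

ranges = [3.8512, 0.7600, 0.3934, 0.4388, 0.2899]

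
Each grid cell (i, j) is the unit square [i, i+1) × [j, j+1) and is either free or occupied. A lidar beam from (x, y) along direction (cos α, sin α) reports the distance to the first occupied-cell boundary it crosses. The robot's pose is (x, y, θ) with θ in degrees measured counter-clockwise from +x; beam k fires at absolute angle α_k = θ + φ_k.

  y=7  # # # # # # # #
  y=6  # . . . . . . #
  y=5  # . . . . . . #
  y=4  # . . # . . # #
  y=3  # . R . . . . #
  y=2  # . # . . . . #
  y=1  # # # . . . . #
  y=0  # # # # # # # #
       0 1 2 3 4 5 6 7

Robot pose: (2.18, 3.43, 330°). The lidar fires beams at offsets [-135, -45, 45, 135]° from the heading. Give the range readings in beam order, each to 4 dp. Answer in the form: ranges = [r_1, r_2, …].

ranges = [1.2216, 0.4452, 3.9548, 3.6959]

beam 1: φ=-135°, α=195°
  cosα=-0.9659 sinα=-0.2588 | (2,3) | tMaxX 0.1863 tMaxY 1.6614 | tΔX 1.0353 tΔY 3.8637
    t=0.1863 [x] (1,3)
    t=1.2216 [x] (0,3) — stop
  → r_1 = 1.2216
beam 2: φ=-45°, α=285°
  cosα=0.2588 sinα=-0.9659 | (2,3) | tMaxX 3.1682 tMaxY 0.4452 | tΔX 3.8637 tΔY 1.0353
    t=0.4452 [y] (2,2) — stop
  → r_2 = 0.4452
beam 3: φ=45°, α=15°
  cosα=0.9659 sinα=0.2588 | (2,3) | tMaxX 0.8489 tMaxY 2.2023 | tΔX 1.0353 tΔY 3.8637
    t=0.8489 [x] (3,3)
    t=1.8842 [x] (4,3)
    t=2.2023 [y] (4,4)
    t=2.9195 [x] (5,4)
    t=3.9548 [x] (6,4) — stop
  → r_3 = 3.9548
beam 4: φ=135°, α=105°
  cosα=-0.2588 sinα=0.9659 | (2,3) | tMaxX 0.6955 tMaxY 0.5901 | tΔX 3.8637 tΔY 1.0353
    t=0.5901 [y] (2,4)
    t=0.6955 [x] (1,4)
    t=1.6254 [y] (1,5)
    t=2.6607 [y] (1,6)
    t=3.6959 [y] (1,7) — stop
  → r_4 = 3.6959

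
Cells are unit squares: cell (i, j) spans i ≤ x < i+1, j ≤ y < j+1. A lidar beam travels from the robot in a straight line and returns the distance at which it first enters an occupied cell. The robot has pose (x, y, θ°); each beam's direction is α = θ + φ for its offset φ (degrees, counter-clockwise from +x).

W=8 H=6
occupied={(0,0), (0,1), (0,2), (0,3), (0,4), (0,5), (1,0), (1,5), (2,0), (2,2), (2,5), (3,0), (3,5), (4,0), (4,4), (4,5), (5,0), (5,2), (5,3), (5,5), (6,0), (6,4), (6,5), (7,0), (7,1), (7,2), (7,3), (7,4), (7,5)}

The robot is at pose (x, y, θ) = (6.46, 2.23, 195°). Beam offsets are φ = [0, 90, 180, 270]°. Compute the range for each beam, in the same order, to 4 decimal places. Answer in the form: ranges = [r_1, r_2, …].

beam 1: φ=0°, α=195°
  d=(-0.9659,-0.2588)  start (6,2)  tX=0.4762 tY=0.8887  stride 1/|dx|=1.0353 1/|dy|=3.8637
    cross x-line → (5,2), t=0.4762 (wall)
  → r_1 = 0.4762
beam 2: φ=90°, α=285°
  d=(0.2588,-0.9659)  start (6,2)  tX=2.0864 tY=0.2381  stride 1/|dx|=3.8637 1/|dy|=1.0353
    cross y-line → (6,1), t=0.2381
    cross y-line → (6,0), t=1.2734 (wall)
  → r_2 = 1.2734
beam 3: φ=180°, α=15°
  d=(0.9659,0.2588)  start (6,2)  tX=0.5590 tY=2.9751  stride 1/|dx|=1.0353 1/|dy|=3.8637
    cross x-line → (7,2), t=0.5590 (wall)
  → r_3 = 0.5590
beam 4: φ=270°, α=105°
  d=(-0.2588,0.9659)  start (6,2)  tX=1.7773 tY=0.7972  stride 1/|dx|=3.8637 1/|dy|=1.0353
    cross y-line → (6,3), t=0.7972
    cross x-line → (5,3), t=1.7773 (wall)
  → r_4 = 1.7773

ranges = [0.4762, 1.2734, 0.5590, 1.7773]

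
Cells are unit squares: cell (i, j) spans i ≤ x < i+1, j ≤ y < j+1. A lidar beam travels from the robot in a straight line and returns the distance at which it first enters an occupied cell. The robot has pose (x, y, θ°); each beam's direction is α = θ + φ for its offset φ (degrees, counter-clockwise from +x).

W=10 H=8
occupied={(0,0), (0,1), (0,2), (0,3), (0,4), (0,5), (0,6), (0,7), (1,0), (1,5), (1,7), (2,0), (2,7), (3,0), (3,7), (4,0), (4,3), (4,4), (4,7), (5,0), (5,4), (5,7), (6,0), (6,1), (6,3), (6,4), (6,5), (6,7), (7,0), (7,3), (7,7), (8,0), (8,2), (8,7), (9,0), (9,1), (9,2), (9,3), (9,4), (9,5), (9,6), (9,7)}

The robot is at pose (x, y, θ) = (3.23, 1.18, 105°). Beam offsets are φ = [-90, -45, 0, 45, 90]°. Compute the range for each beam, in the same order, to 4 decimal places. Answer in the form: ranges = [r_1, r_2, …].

beam 1: φ=-90°, α=15°
  cosα=0.9659 sinα=0.2588 | (3,1) | tMaxX 0.7972 tMaxY 3.1682 | tΔX 1.0353 tΔY 3.8637
    t=0.7972 [x] (4,1)
    t=1.8324 [x] (5,1)
    t=2.8677 [x] (6,1) — stop
  → r_1 = 2.8677
beam 2: φ=-45°, α=60°
  cosα=0.5000 sinα=0.8660 | (3,1) | tMaxX 1.5400 tMaxY 0.9469 | tΔX 2.0000 tΔY 1.1547
    t=0.9469 [y] (3,2)
    t=1.5400 [x] (4,2)
    t=2.1016 [y] (4,3) — stop
  → r_2 = 2.1016
beam 3: φ=0°, α=105°
  cosα=-0.2588 sinα=0.9659 | (3,1) | tMaxX 0.8887 tMaxY 0.8489 | tΔX 3.8637 tΔY 1.0353
    t=0.8489 [y] (3,2)
    t=0.8887 [x] (2,2)
    t=1.8842 [y] (2,3)
    t=2.9195 [y] (2,4)
    t=3.9548 [y] (2,5)
    t=4.7524 [x] (1,5) — stop
  → r_3 = 4.7524
beam 4: φ=45°, α=150°
  cosα=-0.8660 sinα=0.5000 | (3,1) | tMaxX 0.2656 tMaxY 1.6400 | tΔX 1.1547 tΔY 2.0000
    t=0.2656 [x] (2,1)
    t=1.4203 [x] (1,1)
    t=1.6400 [y] (1,2)
    t=2.5750 [x] (0,2) — stop
  → r_4 = 2.5750
beam 5: φ=90°, α=195°
  cosα=-0.9659 sinα=-0.2588 | (3,1) | tMaxX 0.2381 tMaxY 0.6955 | tΔX 1.0353 tΔY 3.8637
    t=0.2381 [x] (2,1)
    t=0.6955 [y] (2,0) — stop
  → r_5 = 0.6955

ranges = [2.8677, 2.1016, 4.7524, 2.5750, 0.6955]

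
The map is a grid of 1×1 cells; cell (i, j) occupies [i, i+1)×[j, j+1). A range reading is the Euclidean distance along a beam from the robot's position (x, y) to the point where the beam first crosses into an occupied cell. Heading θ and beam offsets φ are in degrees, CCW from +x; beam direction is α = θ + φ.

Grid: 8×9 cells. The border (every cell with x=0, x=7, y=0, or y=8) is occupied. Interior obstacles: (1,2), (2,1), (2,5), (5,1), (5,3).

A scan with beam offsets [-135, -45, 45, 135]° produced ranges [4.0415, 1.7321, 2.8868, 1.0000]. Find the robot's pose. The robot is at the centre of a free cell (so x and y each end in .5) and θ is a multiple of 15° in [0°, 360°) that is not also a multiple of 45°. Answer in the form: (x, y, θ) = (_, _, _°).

(x, y, θ) = (3.5, 6.5, 105°)

Candidates: 37 free-cell centres × 16 headings = 592 poses. Raycast each; keep the one whose scan matches to 4 dp.
  (6.5, 1.5, 210°): beam 1 = 1.9319 ≠ 4.0415 ✗
  (6.5, 4.5, 300°): beam 1 = 3.6235 ≠ 4.0415 ✗
  (3.5, 2.5, 210°): beam 1 = 5.6940 ≠ 4.0415 ✗
  (5.5, 4.5, 75°): beam 1 = 0.5774 ≠ 4.0415 ✗
  …
  (3.5, 6.5, 105°): r_1=4.0415, r_2=1.7321, r_3=2.8868, r_4=1.0000 — all match ✓
Only this pose fits every beam.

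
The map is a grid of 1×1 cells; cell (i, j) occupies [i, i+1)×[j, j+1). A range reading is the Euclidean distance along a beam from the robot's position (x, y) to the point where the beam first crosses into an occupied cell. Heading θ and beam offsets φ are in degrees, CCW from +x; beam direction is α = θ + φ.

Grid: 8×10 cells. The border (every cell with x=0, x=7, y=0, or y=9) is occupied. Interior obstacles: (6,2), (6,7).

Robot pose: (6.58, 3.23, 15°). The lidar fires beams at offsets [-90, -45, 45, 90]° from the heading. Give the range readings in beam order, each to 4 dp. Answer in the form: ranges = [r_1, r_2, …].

ranges = [0.2381, 0.4600, 0.8400, 5.9735]

beam 1: φ=-90°, α=285°
  cosα=0.2588 sinα=-0.9659 | (6,3) | tMaxX 1.6228 tMaxY 0.2381 | tΔX 3.8637 tΔY 1.0353
    t=0.2381 [y] (6,2) — stop
  → r_1 = 0.2381
beam 2: φ=-45°, α=330°
  cosα=0.8660 sinα=-0.5000 | (6,3) | tMaxX 0.4850 tMaxY 0.4600 | tΔX 1.1547 tΔY 2.0000
    t=0.4600 [y] (6,2) — stop
  → r_2 = 0.4600
beam 3: φ=45°, α=60°
  cosα=0.5000 sinα=0.8660 | (6,3) | tMaxX 0.8400 tMaxY 0.8891 | tΔX 2.0000 tΔY 1.1547
    t=0.8400 [x] (7,3) — stop
  → r_3 = 0.8400
beam 4: φ=90°, α=105°
  cosα=-0.2588 sinα=0.9659 | (6,3) | tMaxX 2.2409 tMaxY 0.7972 | tΔX 3.8637 tΔY 1.0353
    t=0.7972 [y] (6,4)
    t=1.8324 [y] (6,5)
    t=2.2409 [x] (5,5)
    t=2.8677 [y] (5,6)
    t=3.9030 [y] (5,7)
    t=4.9383 [y] (5,8)
    t=5.9735 [y] (5,9) — stop
  → r_4 = 5.9735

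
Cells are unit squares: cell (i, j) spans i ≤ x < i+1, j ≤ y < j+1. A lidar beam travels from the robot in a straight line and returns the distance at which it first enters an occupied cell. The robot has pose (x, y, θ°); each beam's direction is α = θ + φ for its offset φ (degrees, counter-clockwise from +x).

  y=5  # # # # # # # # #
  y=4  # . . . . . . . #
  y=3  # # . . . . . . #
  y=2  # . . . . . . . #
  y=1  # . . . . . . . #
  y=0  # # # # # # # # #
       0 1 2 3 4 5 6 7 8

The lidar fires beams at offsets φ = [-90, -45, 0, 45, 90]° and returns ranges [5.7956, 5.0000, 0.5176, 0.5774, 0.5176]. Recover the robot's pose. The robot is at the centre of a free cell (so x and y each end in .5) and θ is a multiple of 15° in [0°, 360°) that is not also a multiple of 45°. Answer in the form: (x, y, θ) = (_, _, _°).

(x, y, θ) = (1.5, 2.5, 75°)

The pose lattice has 27·16 = 432 candidates. Test each by forward raycasting.
  (2.5, 2.5, 150°): beam 1 = 2.8868 ≠ 5.7956 ✗
  (3.5, 4.5, 30°): beam 1 = 4.0415 ≠ 5.7956 ✗
  (5.5, 2.5, 120°): beam 1 = 2.8868 ≠ 5.7956 ✗
  (1.5, 4.5, 105°): beam 1 = 1.9319 ≠ 5.7956 ✗
  (2.5, 4.5, 75°): beam 1 = 5.6940 ≠ 5.7956 ✗
  …
  (1.5, 2.5, 75°): r_1=5.7956, r_2=5.0000, r_3=0.5176, r_4=0.5774, r_5=0.5176 — all match ✓
Only this pose fits every beam.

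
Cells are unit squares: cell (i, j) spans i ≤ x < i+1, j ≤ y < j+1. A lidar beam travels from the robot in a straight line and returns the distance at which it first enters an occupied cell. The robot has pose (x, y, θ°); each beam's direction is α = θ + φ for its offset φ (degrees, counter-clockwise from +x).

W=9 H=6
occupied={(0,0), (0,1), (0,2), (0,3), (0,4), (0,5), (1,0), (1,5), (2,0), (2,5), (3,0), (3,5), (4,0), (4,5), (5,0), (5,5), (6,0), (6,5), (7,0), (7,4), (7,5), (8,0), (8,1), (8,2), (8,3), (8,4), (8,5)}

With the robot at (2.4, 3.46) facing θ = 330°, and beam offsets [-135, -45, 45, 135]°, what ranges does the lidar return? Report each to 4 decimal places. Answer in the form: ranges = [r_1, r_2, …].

ranges = [1.4494, 2.5468, 4.7623, 1.5943]

beam 1: φ=-135°, α=195°
  dir = (cos 195°, sin 195°) = (-0.9659, -0.2588); from cell (2,3)
  next x-line at t=0.4141, next y-line at t=1.7773; Δt_x=1.0353, Δt_y=3.8637
    x: enter (1,3) at t=0.4141
    x: enter (0,3) at t=1.4494 ← occupied
  → r_1 = 1.4494
beam 2: φ=-45°, α=285°
  dir = (cos 285°, sin 285°) = (0.2588, -0.9659); from cell (2,3)
  next x-line at t=2.3182, next y-line at t=0.4762; Δt_x=3.8637, Δt_y=1.0353
    y: enter (2,2) at t=0.4762
    y: enter (2,1) at t=1.5115
    x: enter (3,1) at t=2.3182
    y: enter (3,0) at t=2.5468 ← occupied
  → r_2 = 2.5468
beam 3: φ=45°, α=15°
  dir = (cos 15°, sin 15°) = (0.9659, 0.2588); from cell (2,3)
  next x-line at t=0.6212, next y-line at t=2.0864; Δt_x=1.0353, Δt_y=3.8637
    x: enter (3,3) at t=0.6212
    x: enter (4,3) at t=1.6564
    y: enter (4,4) at t=2.0864
    x: enter (5,4) at t=2.6917
    x: enter (6,4) at t=3.7270
    x: enter (7,4) at t=4.7623 ← occupied
  → r_3 = 4.7623
beam 4: φ=135°, α=105°
  dir = (cos 105°, sin 105°) = (-0.2588, 0.9659); from cell (2,3)
  next x-line at t=1.5455, next y-line at t=0.5590; Δt_x=3.8637, Δt_y=1.0353
    y: enter (2,4) at t=0.5590
    x: enter (1,4) at t=1.5455
    y: enter (1,5) at t=1.5943 ← occupied
  → r_4 = 1.5943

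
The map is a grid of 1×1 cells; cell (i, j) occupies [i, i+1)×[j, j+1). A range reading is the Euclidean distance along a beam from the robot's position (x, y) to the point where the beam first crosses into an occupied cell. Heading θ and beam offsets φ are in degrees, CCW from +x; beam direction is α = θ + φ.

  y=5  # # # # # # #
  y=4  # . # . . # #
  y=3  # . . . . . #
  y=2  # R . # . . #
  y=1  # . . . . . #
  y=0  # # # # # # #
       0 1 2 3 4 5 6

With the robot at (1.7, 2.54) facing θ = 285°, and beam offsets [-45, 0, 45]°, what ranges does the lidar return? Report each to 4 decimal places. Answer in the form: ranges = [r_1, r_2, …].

beam 1: φ=-45°, α=240°
  dir = (cos 240°, sin 240°) = (-0.5000, -0.8660); from cell (1,2)
  next x-line at t=1.4000, next y-line at t=0.6235; Δt_x=2.0000, Δt_y=1.1547
    y: enter (1,1) at t=0.6235
    x: enter (0,1) at t=1.4000 ← occupied
  → r_1 = 1.4000
beam 2: φ=0°, α=285°
  dir = (cos 285°, sin 285°) = (0.2588, -0.9659); from cell (1,2)
  next x-line at t=1.1591, next y-line at t=0.5590; Δt_x=3.8637, Δt_y=1.0353
    y: enter (1,1) at t=0.5590
    x: enter (2,1) at t=1.1591
    y: enter (2,0) at t=1.5943 ← occupied
  → r_2 = 1.5943
beam 3: φ=45°, α=330°
  dir = (cos 330°, sin 330°) = (0.8660, -0.5000); from cell (1,2)
  next x-line at t=0.3464, next y-line at t=1.0800; Δt_x=1.1547, Δt_y=2.0000
    x: enter (2,2) at t=0.3464
    y: enter (2,1) at t=1.0800
    x: enter (3,1) at t=1.5011
    x: enter (4,1) at t=2.6558
    y: enter (4,0) at t=3.0800 ← occupied
  → r_3 = 3.0800

ranges = [1.4000, 1.5943, 3.0800]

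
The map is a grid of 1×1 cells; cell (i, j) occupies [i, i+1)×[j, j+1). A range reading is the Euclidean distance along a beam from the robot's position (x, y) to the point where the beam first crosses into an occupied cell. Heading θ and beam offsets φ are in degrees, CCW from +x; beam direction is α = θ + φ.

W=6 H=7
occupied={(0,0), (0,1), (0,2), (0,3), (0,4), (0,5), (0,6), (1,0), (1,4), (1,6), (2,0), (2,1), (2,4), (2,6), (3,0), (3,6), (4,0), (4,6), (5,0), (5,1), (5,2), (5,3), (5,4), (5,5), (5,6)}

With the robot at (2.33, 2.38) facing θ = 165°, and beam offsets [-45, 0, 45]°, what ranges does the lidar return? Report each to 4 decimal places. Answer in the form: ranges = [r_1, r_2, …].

ranges = [1.8706, 1.3769, 1.5358]

beam 1: φ=-45°, α=120°
  dir = (cos 120°, sin 120°) = (-0.5000, 0.8660); from cell (2,2)
  next x-line at t=0.6600, next y-line at t=0.7159; Δt_x=2.0000, Δt_y=1.1547
    x: enter (1,2) at t=0.6600
    y: enter (1,3) at t=0.7159
    y: enter (1,4) at t=1.8706 ← occupied
  → r_1 = 1.8706
beam 2: φ=0°, α=165°
  dir = (cos 165°, sin 165°) = (-0.9659, 0.2588); from cell (2,2)
  next x-line at t=0.3416, next y-line at t=2.3955; Δt_x=1.0353, Δt_y=3.8637
    x: enter (1,2) at t=0.3416
    x: enter (0,2) at t=1.3769 ← occupied
  → r_2 = 1.3769
beam 3: φ=45°, α=210°
  dir = (cos 210°, sin 210°) = (-0.8660, -0.5000); from cell (2,2)
  next x-line at t=0.3811, next y-line at t=0.7600; Δt_x=1.1547, Δt_y=2.0000
    x: enter (1,2) at t=0.3811
    y: enter (1,1) at t=0.7600
    x: enter (0,1) at t=1.5358 ← occupied
  → r_3 = 1.5358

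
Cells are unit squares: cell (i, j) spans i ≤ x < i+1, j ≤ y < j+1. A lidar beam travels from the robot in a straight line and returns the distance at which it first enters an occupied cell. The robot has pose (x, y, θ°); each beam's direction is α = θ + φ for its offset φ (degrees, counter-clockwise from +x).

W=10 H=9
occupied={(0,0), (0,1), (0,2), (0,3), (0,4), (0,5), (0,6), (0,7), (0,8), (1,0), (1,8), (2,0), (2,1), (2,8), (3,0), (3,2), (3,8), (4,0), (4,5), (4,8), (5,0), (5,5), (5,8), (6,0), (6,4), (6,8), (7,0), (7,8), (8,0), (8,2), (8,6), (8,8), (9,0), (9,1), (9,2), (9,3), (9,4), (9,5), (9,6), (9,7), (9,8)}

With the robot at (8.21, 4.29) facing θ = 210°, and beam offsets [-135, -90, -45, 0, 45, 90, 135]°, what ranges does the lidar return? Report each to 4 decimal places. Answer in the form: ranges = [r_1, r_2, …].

ranges = [1.7703, 4.2839, 1.2527, 6.0160, 3.4061, 1.4896, 0.8179]

beam 1: φ=-135°, α=75°
  cosα=0.2588 sinα=0.9659 | (8,4) | tMaxX 3.0523 tMaxY 0.7350 | tΔX 3.8637 tΔY 1.0353
    t=0.7350 [y] (8,5)
    t=1.7703 [y] (8,6) — stop
  → r_1 = 1.7703
beam 2: φ=-90°, α=120°
  cosα=-0.5000 sinα=0.8660 | (8,4) | tMaxX 0.4200 tMaxY 0.8198 | tΔX 2.0000 tΔY 1.1547
    t=0.4200 [x] (7,4)
    t=0.8198 [y] (7,5)
    t=1.9745 [y] (7,6)
    t=2.4200 [x] (6,6)
    t=3.1292 [y] (6,7)
    t=4.2839 [y] (6,8) — stop
  → r_2 = 4.2839
beam 3: φ=-45°, α=165°
  cosα=-0.9659 sinα=0.2588 | (8,4) | tMaxX 0.2174 tMaxY 2.7432 | tΔX 1.0353 tΔY 3.8637
    t=0.2174 [x] (7,4)
    t=1.2527 [x] (6,4) — stop
  → r_3 = 1.2527
beam 4: φ=0°, α=210°
  cosα=-0.8660 sinα=-0.5000 | (8,4) | tMaxX 0.2425 tMaxY 0.5800 | tΔX 1.1547 tΔY 2.0000
    t=0.2425 [x] (7,4)
    t=0.5800 [y] (7,3)
    t=1.3972 [x] (6,3)
    t=2.5519 [x] (5,3)
    t=2.5800 [y] (5,2)
    t=3.7066 [x] (4,2)
    t=4.5800 [y] (4,1)
    t=4.8613 [x] (3,1)
    t=6.0160 [x] (2,1) — stop
  → r_4 = 6.0160
beam 5: φ=45°, α=255°
  cosα=-0.2588 sinα=-0.9659 | (8,4) | tMaxX 0.8114 tMaxY 0.3002 | tΔX 3.8637 tΔY 1.0353
    t=0.3002 [y] (8,3)
    t=0.8114 [x] (7,3)
    t=1.3355 [y] (7,2)
    t=2.3708 [y] (7,1)
    t=3.4061 [y] (7,0) — stop
  → r_5 = 3.4061
beam 6: φ=90°, α=300°
  cosα=0.5000 sinα=-0.8660 | (8,4) | tMaxX 1.5800 tMaxY 0.3349 | tΔX 2.0000 tΔY 1.1547
    t=0.3349 [y] (8,3)
    t=1.4896 [y] (8,2) — stop
  → r_6 = 1.4896
beam 7: φ=135°, α=345°
  cosα=0.9659 sinα=-0.2588 | (8,4) | tMaxX 0.8179 tMaxY 1.1205 | tΔX 1.0353 tΔY 3.8637
    t=0.8179 [x] (9,4) — stop
  → r_7 = 0.8179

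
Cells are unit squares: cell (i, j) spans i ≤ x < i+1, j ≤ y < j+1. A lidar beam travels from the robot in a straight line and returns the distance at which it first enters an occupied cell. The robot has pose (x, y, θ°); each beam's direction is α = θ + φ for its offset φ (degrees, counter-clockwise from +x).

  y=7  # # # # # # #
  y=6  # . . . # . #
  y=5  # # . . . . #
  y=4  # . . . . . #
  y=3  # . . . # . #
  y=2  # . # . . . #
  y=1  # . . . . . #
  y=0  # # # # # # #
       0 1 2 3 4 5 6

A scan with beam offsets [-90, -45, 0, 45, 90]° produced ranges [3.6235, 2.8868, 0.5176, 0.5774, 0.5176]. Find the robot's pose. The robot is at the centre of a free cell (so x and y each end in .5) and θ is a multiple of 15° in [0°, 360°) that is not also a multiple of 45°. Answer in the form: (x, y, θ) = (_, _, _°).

The pose lattice has 26·16 = 416 candidates. Test each by forward raycasting.
  (1.5, 3.5, 285°): beam 1 = 0.5176 ≠ 3.6235 ✗
  (2.5, 3.5, 105°): beam 1 = 1.5529 ≠ 3.6235 ✗
  (3.5, 1.5, 15°): beam 1 = 0.5176 ≠ 3.6235 ✗
  (3.5, 3.5, 75°): beam 1 = 0.5176 ≠ 3.6235 ✗
  …
  (3.5, 6.5, 345°): r_1=3.6235, r_2=2.8868, r_3=0.5176, r_4=0.5774, r_5=0.5176 — all match ✓
Only this pose fits every beam.

(x, y, θ) = (3.5, 6.5, 345°)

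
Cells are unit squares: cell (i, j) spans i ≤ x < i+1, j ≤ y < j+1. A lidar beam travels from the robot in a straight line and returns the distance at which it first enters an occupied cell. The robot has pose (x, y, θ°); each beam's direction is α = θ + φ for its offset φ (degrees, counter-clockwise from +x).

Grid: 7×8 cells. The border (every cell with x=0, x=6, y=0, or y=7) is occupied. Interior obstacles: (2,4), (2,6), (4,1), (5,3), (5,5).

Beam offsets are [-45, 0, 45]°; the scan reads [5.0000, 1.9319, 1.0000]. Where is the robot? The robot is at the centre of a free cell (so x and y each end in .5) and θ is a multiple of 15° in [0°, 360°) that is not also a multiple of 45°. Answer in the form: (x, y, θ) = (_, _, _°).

(x, y, θ) = (1.5, 2.5, 75°)

The pose lattice has 25·16 = 400 candidates. Test each by forward raycasting.
  (1.5, 3.5, 15°): beam 1 = 3.0000 ≠ 5.0000 ✗
  (5.5, 4.5, 255°): beam 1 = 5.1962 ≠ 5.0000 ✗
  (4.5, 4.5, 345°): beam 1 = 1.0000 ≠ 5.0000 ✗
  (4.5, 2.5, 150°): beam 1 = 4.6587 ≠ 5.0000 ✗
  …
  (1.5, 2.5, 75°): r_1=5.0000, r_2=1.9319, r_3=1.0000 — all match ✓
Unique over the lattice → pose = (1.5, 2.5, 75°).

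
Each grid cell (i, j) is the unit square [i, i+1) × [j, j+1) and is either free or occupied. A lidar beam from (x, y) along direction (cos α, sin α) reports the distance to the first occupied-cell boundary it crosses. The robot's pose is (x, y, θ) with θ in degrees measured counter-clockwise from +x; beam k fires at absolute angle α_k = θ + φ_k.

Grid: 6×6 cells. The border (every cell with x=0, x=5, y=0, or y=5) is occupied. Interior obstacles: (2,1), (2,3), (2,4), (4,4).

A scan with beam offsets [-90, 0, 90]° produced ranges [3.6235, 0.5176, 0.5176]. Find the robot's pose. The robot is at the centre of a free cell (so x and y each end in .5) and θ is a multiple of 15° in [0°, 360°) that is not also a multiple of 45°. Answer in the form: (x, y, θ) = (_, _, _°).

The pose lattice has 12·16 = 192 candidates. Test each by forward raycasting.
  (3.5, 2.5, 60°): beam 1 = 1.7321 ≠ 3.6235 ✗
  (1.5, 4.5, 195°): beam 1 = 0.5176 ≠ 3.6235 ✗
  (1.5, 2.5, 255°): beam 1 = 0.5176 ≠ 3.6235 ✗
  (3.5, 1.5, 15°): beam 1 = 0.5176 ≠ 3.6235 ✗
  …
  (3.5, 4.5, 15°): r_1=3.6235, r_2=0.5176, r_3=0.5176 — all match ✓
No second candidate reproduces the full scan.

(x, y, θ) = (3.5, 4.5, 15°)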